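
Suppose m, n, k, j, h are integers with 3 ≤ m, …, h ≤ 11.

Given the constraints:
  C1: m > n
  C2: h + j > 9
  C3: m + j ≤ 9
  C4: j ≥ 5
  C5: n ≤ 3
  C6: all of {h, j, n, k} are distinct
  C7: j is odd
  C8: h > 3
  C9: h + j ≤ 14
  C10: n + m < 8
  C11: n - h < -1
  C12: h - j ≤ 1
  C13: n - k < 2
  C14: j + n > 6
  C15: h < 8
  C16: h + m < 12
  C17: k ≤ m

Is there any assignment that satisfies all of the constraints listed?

Satisfiable

One satisfying assignment is m = 4, n = 3, k = 4, j = 5, h = 6.
For the less obvious constraints — constraint 2: h + j = 11; constraint 3: m + j = 9 — and the others hold by inspection.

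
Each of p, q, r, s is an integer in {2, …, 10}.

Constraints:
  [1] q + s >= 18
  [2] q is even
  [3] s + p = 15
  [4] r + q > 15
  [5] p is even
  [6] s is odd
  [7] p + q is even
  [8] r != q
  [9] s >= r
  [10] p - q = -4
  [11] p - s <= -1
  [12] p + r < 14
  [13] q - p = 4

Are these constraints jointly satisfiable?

Satisfiable

The assignment p = 6, q = 10, r = 6, s = 9 works:
  constraint 1 holds since q + s = 19.
  constraint 3 holds since s + p = 15.
  constraint 4 holds since r + q = 16.
The rest check out directly.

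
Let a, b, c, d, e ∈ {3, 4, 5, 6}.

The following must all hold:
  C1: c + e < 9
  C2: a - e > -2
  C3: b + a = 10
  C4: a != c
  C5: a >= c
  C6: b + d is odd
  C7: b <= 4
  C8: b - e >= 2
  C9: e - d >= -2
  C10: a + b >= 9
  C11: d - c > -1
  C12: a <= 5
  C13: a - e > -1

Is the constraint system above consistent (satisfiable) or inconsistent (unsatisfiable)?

From constraint 7: b ≤ 4. From constraint 12: a ≤ 5. Hence b + a ≤ 9. But constraint 3 requires b + a = 10, and 10 > 9. Contradiction.

Unsatisfiable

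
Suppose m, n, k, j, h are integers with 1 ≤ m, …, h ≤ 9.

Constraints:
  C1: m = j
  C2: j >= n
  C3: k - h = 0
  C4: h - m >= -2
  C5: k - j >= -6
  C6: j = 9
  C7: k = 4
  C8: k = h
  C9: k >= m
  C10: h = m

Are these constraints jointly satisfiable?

Constraint 7 fixes k = 4 and constraint 6 fixes j = 9. Constraints 1, 8, and 10 give k = h = m = j, so k = j. But 4 ≠ 9 — contradiction.

Unsatisfiable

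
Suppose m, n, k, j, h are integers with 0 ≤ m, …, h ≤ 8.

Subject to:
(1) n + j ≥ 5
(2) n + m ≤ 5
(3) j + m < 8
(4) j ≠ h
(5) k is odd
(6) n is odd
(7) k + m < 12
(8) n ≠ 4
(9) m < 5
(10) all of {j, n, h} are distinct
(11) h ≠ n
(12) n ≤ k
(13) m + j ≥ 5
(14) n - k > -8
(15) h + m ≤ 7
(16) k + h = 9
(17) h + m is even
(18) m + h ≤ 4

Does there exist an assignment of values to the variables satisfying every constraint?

Satisfiable

One satisfying assignment is m = 2, n = 1, k = 7, j = 4, h = 2.
For the less obvious constraints — constraint 1: n + j = 5; constraint 2: n + m = 3; constraint 3: j + m = 6 — and the others hold by inspection.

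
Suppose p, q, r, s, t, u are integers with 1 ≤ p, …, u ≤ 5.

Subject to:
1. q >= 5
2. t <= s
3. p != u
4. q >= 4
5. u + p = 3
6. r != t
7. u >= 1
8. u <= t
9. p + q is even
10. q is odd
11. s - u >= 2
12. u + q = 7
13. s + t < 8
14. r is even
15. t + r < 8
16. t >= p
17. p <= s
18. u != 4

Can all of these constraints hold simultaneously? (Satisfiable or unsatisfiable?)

Try p = 1, q = 5, r = 4, s = 4, t = 2, u = 2.
Check constraint 5: u + p = 3; constraint 11: s - u = 2; constraint 12: u + q = 7. The remaining constraints are straightforward to verify.

Satisfiable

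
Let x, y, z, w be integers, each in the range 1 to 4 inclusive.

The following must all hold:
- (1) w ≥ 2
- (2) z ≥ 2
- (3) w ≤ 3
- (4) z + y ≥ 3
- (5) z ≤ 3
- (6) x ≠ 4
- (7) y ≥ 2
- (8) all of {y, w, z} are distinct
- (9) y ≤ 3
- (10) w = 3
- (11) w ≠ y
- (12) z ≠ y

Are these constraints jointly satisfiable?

Constraints 1, 2, 3, 5, 7, and 9 confine each of y, w, z to the 2 values {2, 3}.
Constraint 8 requires all 3 of them to be distinct, but only 2 values are available — impossible by the pigeonhole principle.

Unsatisfiable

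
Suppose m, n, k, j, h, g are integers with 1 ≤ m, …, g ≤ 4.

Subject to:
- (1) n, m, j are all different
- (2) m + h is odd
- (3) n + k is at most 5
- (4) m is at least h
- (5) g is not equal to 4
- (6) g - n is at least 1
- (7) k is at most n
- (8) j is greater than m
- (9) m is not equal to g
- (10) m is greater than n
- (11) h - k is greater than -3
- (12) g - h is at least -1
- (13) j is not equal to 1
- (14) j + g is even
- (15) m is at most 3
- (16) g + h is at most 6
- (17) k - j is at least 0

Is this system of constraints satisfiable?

Unsatisfiable

Constraints 7, 8, 10, and 17 give n < m, m < j, j ≤ k, k ≤ n. Chaining: n < m < j ≤ k ≤ n, which forces n < n — impossible.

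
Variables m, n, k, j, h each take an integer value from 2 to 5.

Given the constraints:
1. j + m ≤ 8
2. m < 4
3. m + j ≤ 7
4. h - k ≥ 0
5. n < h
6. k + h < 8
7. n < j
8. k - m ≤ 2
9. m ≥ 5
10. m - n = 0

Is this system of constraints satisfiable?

From constraint 9: m ≥ 5. From constraint 2: m ≤ 3. But 3 < 5, so no value of m works.

Unsatisfiable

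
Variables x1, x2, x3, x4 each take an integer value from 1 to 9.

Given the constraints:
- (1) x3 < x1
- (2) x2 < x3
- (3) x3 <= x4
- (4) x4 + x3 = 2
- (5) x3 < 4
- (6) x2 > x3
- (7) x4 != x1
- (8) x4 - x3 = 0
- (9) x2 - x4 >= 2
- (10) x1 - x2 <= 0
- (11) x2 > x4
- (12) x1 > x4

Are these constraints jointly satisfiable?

Constraints 2, 3, 10, and 12 give x4 < x1, x1 ≤ x2, x2 < x3, x3 ≤ x4. Chaining: x4 < x1 ≤ x2 < x3 ≤ x4, which forces x4 < x4 — impossible.

Unsatisfiable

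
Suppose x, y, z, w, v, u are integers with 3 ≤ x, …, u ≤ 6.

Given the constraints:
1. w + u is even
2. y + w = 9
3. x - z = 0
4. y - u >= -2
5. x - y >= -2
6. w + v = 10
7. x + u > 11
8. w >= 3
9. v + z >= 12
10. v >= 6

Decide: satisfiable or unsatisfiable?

Satisfiable

Setting (x, y, z, w, v, u) = (6, 5, 6, 4, 6, 6) satisfies everything: constraint 2: y + w = 9; constraint 3: x - z = 0; constraint 4: y - u = -1, and the others follow.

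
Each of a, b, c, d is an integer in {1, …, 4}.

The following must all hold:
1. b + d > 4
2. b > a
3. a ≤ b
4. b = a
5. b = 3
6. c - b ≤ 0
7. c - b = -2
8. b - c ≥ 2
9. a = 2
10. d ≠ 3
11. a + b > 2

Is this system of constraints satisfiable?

Unsatisfiable

Constraint 5 fixes b = 3 and constraint 9 fixes a = 2, but constraint 4 requires b = a. Since 3 ≠ 2, contradiction.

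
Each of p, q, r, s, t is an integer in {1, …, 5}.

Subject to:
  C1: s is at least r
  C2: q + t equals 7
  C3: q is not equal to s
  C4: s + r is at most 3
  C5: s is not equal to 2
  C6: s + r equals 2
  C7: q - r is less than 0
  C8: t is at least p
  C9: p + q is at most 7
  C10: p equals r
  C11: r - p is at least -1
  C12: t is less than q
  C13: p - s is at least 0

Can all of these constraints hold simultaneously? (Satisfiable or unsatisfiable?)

Constraints 1, 7, 8, 12, and 13 give r ≤ s, s ≤ p, p ≤ t, t < q, q < r. Chaining: r ≤ s ≤ p ≤ t < q < r, which forces r < r — impossible.

Unsatisfiable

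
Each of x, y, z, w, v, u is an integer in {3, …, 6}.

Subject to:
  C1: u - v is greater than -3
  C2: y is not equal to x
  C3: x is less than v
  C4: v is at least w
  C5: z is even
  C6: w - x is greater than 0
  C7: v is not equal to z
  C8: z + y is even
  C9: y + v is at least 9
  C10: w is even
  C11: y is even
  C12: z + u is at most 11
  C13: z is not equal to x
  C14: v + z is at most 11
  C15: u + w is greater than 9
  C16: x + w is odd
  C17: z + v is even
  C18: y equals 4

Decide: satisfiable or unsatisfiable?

Setting (x, y, z, w, v, u) = (3, 4, 4, 4, 6, 6) satisfies everything: constraint 1: u - v = 0; constraint 6: w - x = 1, and the others follow.

Satisfiable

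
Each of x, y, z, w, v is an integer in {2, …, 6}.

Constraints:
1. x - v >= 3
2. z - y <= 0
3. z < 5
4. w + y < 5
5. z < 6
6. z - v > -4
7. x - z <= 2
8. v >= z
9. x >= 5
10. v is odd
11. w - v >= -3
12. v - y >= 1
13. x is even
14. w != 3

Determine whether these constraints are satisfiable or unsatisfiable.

Unsatisfiable

Constraints 1, 2, 7, and 12 give y − z ≥ 0, z − x ≥ -2, x − v ≥ 3, v − y ≥ 1.
Adding all 4 inequalities: the left sides telescope to 0, and the right sides sum to 0 + (-2) + 3 + 1 = 2. So 0 ≥ 2, which is false.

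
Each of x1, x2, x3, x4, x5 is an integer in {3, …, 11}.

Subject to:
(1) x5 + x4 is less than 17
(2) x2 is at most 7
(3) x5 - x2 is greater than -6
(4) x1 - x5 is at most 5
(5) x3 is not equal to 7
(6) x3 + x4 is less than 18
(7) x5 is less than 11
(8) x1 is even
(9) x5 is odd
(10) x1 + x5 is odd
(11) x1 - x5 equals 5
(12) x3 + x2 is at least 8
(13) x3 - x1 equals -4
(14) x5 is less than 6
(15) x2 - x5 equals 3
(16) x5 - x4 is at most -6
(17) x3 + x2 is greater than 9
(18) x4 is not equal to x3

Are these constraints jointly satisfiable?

Try x1 = 8, x2 = 6, x3 = 4, x4 = 11, x5 = 3.
Check constraint 1: x5 + x4 = 14; constraint 3: x5 - x2 = -3. The remaining constraints are straightforward to verify.

Satisfiable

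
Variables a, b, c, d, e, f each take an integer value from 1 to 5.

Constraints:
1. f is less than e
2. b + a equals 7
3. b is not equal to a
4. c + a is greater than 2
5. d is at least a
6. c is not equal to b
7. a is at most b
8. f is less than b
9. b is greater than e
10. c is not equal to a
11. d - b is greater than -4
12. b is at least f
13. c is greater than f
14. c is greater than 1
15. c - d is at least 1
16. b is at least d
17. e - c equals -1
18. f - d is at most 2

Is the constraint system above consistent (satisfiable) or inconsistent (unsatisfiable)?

Satisfiable

Take a = 2, b = 5, c = 3, d = 2, e = 2, f = 1. Then constraint 2: b + a = 7; constraint 4: c + a = 5; constraint 11: d - b = -3, and every other listed constraint is also met.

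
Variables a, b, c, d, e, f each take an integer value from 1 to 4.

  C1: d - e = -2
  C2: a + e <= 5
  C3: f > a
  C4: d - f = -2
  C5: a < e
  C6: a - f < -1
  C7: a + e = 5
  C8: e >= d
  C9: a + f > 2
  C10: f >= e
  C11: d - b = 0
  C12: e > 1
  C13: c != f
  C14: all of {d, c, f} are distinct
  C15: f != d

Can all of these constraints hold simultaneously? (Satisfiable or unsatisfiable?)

Try a = 1, b = 2, c = 1, d = 2, e = 4, f = 4.
Check constraint 1: d - e = -2; constraint 2: a + e = 5. The remaining constraints are straightforward to verify.

Satisfiable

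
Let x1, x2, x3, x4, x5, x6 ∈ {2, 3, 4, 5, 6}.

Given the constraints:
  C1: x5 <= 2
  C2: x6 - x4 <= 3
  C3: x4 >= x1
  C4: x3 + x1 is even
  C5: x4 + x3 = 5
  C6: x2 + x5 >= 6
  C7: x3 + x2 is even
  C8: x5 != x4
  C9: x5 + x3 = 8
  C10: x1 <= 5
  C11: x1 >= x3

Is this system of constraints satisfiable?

From constraint 1: x5 ≤ 2. From constraints 10 and 11: x3 ≤ x1 ≤ 5. Hence x5 + x3 ≤ 7. But constraint 9 requires x5 + x3 = 8, and 8 > 7. Contradiction.

Unsatisfiable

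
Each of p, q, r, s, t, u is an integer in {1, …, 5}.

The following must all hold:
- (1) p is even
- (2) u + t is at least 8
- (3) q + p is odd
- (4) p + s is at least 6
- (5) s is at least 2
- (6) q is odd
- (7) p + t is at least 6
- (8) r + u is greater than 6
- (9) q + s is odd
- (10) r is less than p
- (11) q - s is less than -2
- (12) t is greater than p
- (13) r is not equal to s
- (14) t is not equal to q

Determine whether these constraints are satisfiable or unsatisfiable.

Setting (p, q, r, s, t, u) = (4, 1, 2, 4, 5, 5) satisfies everything: constraint 2: u + t = 10; constraint 4: p + s = 8, and the others follow.

Satisfiable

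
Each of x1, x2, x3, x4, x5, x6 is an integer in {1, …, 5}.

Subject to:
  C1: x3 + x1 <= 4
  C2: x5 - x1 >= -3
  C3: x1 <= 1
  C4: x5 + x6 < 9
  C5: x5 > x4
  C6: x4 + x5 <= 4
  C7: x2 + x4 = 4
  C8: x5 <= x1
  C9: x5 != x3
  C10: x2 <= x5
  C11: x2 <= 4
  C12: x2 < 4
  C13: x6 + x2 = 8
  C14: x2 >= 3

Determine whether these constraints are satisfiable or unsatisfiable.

Unsatisfiable

From constraints 10 and 14: x5 ≥ x2 and x2 ≥ 3, so x5 ≥ 3. From constraints 3 and 8: x5 ≤ x1 and x1 ≤ 1, so x5 ≤ 1. But 1 < 3, so no value of x5 works.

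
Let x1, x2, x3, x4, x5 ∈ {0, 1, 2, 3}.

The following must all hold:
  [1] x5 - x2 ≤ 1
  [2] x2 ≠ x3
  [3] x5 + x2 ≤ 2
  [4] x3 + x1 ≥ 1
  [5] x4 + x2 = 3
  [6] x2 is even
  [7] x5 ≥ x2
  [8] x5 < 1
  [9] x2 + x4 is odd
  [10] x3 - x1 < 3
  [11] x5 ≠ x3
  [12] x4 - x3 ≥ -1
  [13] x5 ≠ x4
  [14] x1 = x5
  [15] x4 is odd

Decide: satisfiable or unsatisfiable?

Satisfiable

Take x1 = 0, x2 = 0, x3 = 1, x4 = 3, x5 = 0. Then constraint 1: x5 - x2 = 0; constraint 3: x5 + x2 = 0, and every other listed constraint is also met.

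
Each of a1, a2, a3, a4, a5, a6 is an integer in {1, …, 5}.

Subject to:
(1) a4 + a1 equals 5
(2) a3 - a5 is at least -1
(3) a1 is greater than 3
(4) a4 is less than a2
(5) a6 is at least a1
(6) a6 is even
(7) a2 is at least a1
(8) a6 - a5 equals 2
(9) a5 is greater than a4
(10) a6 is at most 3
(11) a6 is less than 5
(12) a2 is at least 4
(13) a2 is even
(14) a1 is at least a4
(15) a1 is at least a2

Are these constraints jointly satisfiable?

From constraints 12 and 15: a1 ≥ a2 and a2 ≥ 4, so a1 ≥ 4. From constraints 5 and 10: a1 ≤ a6 and a6 ≤ 3, so a1 ≤ 3. But 3 < 4, so no value of a1 works.

Unsatisfiable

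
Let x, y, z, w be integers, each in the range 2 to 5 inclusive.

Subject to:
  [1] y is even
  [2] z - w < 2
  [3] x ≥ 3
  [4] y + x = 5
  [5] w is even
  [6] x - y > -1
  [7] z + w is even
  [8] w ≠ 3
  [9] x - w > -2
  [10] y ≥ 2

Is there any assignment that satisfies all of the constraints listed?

Satisfiable

Take x = 3, y = 2, z = 2, w = 2. Then constraint 2: z - w = 0; constraint 4: y + x = 5, and every other listed constraint is also met.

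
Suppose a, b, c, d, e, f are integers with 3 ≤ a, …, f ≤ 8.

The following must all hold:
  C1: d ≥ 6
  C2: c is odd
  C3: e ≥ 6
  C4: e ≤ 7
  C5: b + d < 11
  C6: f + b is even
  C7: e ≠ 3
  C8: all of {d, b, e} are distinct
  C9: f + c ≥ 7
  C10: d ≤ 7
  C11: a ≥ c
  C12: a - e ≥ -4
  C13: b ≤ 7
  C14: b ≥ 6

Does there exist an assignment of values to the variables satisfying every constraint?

Constraints 1, 3, 4, 10, 13, and 14 confine each of d, b, e to the 2 values {6, 7}.
Constraint 8 requires all 3 of them to be distinct, but only 2 values are available — impossible by the pigeonhole principle.

Unsatisfiable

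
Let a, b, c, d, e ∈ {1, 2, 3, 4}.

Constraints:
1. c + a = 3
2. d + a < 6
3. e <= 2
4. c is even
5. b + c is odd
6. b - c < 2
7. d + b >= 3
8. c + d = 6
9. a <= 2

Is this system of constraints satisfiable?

Setting (a, b, c, d, e) = (1, 1, 2, 4, 1) satisfies everything: constraint 1: c + a = 3; constraint 2: d + a = 5, and the others follow.

Satisfiable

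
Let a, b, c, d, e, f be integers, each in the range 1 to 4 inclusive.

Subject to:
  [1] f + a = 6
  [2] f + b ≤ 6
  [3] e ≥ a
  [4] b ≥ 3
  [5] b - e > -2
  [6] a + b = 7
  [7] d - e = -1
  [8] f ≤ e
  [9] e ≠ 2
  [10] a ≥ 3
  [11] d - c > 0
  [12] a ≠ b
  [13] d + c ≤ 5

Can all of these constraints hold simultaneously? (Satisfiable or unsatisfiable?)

Satisfiable

The assignment a = 4, b = 3, c = 1, d = 3, e = 4, f = 2 works:
  constraint 1 holds since f + a = 6.
  constraint 2 holds since f + b = 5.
The rest check out directly.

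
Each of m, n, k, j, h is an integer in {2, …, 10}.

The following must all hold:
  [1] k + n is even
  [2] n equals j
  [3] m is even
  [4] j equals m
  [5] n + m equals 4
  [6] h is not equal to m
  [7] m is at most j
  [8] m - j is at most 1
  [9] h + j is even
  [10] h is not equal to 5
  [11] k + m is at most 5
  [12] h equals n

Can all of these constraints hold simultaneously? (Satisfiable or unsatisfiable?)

From constraints 2, 4, and 12, h = n = j = m, so h = m. But constraint 6 says h ≠ m. Contradiction.

Unsatisfiable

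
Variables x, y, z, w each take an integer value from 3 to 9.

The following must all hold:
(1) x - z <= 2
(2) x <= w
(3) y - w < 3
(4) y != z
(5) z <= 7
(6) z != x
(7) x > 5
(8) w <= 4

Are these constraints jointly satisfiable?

Unsatisfiable

From constraint 7: x ≥ 6. From constraints 2 and 8: x ≤ w and w ≤ 4, so x ≤ 4. But 4 < 6, so no value of x works.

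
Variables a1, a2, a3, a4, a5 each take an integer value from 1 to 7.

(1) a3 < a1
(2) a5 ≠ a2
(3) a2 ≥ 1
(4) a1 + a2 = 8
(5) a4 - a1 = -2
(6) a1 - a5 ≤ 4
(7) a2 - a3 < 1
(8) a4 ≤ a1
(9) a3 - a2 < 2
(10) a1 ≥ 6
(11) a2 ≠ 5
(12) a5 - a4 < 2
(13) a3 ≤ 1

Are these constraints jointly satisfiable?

Satisfiable

Setting (a1, a2, a3, a4, a5) = (7, 1, 1, 5, 5) satisfies everything: constraint 4: a1 + a2 = 8; constraint 5: a4 - a1 = -2, and the others follow.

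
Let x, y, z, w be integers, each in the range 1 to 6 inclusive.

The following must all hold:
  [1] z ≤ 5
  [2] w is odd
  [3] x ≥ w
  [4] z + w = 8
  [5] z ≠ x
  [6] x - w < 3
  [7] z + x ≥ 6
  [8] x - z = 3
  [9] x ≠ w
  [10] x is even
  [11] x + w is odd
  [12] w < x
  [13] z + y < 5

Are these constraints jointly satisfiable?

Try x = 6, y = 1, z = 3, w = 5.
Check constraint 4: z + w = 8; constraint 6: x - w = 1. The remaining constraints are straightforward to verify.

Satisfiable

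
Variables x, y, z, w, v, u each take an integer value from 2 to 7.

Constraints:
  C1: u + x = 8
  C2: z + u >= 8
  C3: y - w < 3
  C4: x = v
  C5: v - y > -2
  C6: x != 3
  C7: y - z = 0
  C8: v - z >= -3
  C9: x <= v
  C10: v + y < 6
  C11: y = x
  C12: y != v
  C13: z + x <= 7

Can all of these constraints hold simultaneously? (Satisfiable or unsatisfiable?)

Unsatisfiable

From constraints 4 and 11, y = x = v, so y = v. But constraint 12 says y ≠ v. Contradiction.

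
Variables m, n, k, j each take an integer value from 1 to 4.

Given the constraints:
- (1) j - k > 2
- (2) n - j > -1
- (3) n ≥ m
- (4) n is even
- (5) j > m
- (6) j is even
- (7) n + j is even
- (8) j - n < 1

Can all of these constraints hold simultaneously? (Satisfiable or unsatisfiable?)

Satisfiable

Try m = 3, n = 4, k = 1, j = 4.
Check constraint 1: j - k = 3; constraint 2: n - j = 0. The remaining constraints are straightforward to verify.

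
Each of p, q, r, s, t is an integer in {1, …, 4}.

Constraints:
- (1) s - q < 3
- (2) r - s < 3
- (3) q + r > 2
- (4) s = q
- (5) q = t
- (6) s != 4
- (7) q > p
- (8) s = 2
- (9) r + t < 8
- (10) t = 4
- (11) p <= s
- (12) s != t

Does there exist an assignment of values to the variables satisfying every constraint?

Unsatisfiable

Constraint 8 fixes s = 2 and constraint 10 fixes t = 4. Constraints 4 and 5 give s = q = t, so s = t. But 2 ≠ 4 — contradiction.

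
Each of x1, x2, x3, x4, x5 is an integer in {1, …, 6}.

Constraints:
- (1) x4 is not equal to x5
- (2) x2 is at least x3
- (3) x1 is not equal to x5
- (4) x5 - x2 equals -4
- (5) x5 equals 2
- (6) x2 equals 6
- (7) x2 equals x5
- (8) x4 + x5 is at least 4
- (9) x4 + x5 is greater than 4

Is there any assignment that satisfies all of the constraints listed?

Constraint 6 fixes x2 = 6 and constraint 5 fixes x5 = 2, but constraint 7 requires x2 = x5. Since 6 ≠ 2, contradiction.

Unsatisfiable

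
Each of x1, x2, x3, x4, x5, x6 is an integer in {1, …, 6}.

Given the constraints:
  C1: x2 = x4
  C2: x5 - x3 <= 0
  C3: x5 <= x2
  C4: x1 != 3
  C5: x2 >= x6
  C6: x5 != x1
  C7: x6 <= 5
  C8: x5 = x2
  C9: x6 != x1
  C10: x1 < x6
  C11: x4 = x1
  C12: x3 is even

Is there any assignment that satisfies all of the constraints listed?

Unsatisfiable

From constraints 1, 8, and 11, x5 = x2 = x4 = x1, so x5 = x1. But constraint 6 says x5 ≠ x1. Contradiction.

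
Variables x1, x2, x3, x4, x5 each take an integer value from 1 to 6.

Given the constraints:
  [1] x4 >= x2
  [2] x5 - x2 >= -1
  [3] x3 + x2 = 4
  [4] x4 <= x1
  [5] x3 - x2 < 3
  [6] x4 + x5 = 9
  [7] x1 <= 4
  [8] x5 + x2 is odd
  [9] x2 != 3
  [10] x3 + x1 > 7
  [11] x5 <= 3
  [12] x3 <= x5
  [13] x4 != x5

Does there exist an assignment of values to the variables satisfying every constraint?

Unsatisfiable

From constraints 4 and 7: x4 ≤ x1 ≤ 4. From constraint 11: x5 ≤ 3. Hence x4 + x5 ≤ 7. But constraint 6 requires x4 + x5 = 9, and 9 > 7. Contradiction.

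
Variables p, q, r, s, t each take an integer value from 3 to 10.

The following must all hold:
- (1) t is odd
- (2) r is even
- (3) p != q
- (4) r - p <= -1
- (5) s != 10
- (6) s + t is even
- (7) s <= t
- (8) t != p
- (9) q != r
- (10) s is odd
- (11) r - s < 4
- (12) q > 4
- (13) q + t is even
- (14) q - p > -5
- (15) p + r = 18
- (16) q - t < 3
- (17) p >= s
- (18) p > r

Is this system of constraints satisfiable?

One satisfying assignment is p = 10, q = 7, r = 8, s = 5, t = 7.
For the less obvious constraints — constraint 4: r - p = -2; constraint 11: r - s = 3 — and the others hold by inspection.

Satisfiable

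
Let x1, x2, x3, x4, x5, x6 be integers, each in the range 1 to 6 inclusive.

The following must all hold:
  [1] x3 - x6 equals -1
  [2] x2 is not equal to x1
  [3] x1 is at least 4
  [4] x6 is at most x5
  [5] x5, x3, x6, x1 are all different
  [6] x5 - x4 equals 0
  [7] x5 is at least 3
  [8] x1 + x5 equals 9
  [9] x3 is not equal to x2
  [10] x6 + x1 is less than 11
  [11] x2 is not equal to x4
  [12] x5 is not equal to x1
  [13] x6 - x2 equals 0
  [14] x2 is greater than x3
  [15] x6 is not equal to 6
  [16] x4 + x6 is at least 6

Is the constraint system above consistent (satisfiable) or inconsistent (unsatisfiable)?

One satisfying assignment is x1 = 5, x2 = 3, x3 = 2, x4 = 4, x5 = 4, x6 = 3.
For the less obvious constraints — constraint 1: x3 - x6 = -1; constraint 6: x5 - x4 = 0 — and the others hold by inspection.

Satisfiable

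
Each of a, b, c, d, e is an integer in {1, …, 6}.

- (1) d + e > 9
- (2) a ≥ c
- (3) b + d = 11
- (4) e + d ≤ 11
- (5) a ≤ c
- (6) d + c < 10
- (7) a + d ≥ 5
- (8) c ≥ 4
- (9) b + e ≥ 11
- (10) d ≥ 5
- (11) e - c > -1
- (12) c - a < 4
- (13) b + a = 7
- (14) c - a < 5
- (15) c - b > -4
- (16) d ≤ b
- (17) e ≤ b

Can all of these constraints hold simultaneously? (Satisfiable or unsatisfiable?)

From constraints 10 and 16: b ≥ d ≥ 5. From constraints 2 and 8: a ≥ c ≥ 4. Hence b + a ≥ 9. But constraint 13 requires b + a = 7, and 7 < 9. Contradiction.

Unsatisfiable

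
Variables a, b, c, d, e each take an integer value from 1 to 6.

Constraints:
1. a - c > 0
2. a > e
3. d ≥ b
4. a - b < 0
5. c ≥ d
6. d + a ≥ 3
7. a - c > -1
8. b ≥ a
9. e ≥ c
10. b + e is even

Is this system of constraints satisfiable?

Constraints 2, 3, 4, 5, and 9 give c ≤ e, e < a, a < b, b ≤ d, d ≤ c. Chaining: c ≤ e < a < b ≤ d ≤ c, which forces c < c — impossible.

Unsatisfiable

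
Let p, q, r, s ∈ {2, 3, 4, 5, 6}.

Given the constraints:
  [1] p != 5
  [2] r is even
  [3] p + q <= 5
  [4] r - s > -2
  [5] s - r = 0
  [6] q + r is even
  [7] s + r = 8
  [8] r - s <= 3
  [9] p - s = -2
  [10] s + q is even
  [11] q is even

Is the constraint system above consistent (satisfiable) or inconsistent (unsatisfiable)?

One satisfying assignment is p = 2, q = 2, r = 4, s = 4.
For the less obvious constraints — constraint 3: p + q = 4; constraint 4: r - s = 0; constraint 5: s - r = 0 — and the others hold by inspection.

Satisfiable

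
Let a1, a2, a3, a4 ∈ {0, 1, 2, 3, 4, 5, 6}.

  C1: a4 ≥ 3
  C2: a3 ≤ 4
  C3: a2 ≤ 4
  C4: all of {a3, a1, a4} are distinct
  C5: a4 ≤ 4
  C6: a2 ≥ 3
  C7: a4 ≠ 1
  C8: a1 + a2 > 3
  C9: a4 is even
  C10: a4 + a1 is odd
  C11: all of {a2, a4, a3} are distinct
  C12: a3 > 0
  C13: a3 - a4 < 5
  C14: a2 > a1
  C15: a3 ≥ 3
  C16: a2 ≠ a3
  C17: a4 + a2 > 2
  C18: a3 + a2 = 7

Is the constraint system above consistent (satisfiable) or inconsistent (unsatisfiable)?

Constraints 1, 2, 3, 5, 6, and 15 confine each of a2, a4, a3 to the 2 values {3, 4}.
Constraint 11 requires all 3 of them to be distinct, but only 2 values are available — impossible by the pigeonhole principle.

Unsatisfiable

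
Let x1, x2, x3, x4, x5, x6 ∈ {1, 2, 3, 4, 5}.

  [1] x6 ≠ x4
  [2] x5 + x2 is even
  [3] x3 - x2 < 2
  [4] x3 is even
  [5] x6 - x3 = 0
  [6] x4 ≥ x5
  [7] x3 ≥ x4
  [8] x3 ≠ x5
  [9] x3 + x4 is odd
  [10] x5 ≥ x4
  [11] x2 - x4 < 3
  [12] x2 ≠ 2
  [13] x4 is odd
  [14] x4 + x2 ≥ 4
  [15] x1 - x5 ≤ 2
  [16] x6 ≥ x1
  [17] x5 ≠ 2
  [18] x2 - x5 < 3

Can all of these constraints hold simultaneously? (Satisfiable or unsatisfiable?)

Try x1 = 1, x2 = 3, x3 = 4, x4 = 1, x5 = 1, x6 = 4.
Check constraint 3: x3 - x2 = 1; constraint 5: x6 - x3 = 0. The remaining constraints are straightforward to verify.

Satisfiable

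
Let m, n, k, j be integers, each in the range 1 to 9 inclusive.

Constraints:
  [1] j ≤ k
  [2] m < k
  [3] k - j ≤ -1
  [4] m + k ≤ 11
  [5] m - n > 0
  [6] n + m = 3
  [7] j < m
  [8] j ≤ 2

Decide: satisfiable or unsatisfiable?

Constraints 2, 3, and 7 give k < j, j < m, m < k. Chaining: k < j < m < k, which forces k < k — impossible.

Unsatisfiable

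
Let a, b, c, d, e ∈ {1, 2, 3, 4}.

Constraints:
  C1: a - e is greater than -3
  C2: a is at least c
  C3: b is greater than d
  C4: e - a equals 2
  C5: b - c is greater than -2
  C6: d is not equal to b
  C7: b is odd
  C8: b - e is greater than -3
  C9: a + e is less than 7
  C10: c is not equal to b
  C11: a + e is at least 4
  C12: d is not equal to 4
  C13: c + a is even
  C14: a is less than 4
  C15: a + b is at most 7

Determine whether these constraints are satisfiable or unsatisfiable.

Satisfiable

Setting (a, b, c, d, e) = (2, 3, 2, 2, 4) satisfies everything: constraint 1: a - e = -2; constraint 4: e - a = 2, and the others follow.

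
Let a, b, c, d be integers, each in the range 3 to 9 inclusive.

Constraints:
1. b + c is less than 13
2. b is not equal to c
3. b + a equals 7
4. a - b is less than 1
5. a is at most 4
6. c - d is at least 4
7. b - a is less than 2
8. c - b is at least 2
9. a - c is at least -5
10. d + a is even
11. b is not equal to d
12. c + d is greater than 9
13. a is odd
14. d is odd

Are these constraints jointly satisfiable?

Satisfiable

The assignment a = 3, b = 4, c = 8, d = 3 works:
  constraint 1 holds since b + c = 12.
  constraint 3 holds since b + a = 7.
  constraint 4 holds since a - b = -1.
The rest check out directly.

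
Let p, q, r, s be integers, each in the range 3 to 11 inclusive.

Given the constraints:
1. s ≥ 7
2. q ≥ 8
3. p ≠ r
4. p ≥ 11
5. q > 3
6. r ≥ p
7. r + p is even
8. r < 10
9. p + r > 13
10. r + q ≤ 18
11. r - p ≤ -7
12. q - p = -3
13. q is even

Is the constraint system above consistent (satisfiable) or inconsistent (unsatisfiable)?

Unsatisfiable

From constraints 4 and 6: r ≥ p ≥ 11. From constraint 2: q ≥ 8. Hence r + q ≥ 19. But constraint 10 requires r + q ≤ 18, and 18 < 19. Contradiction.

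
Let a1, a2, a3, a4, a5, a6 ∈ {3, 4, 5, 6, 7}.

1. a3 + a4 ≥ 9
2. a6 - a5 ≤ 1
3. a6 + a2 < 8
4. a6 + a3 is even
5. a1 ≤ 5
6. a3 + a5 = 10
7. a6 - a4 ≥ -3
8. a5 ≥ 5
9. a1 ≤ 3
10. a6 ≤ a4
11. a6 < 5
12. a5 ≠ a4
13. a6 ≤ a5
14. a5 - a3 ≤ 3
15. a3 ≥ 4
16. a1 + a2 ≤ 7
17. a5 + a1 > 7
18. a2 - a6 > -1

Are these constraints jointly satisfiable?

Satisfiable

Try a1 = 3, a2 = 3, a3 = 5, a4 = 6, a5 = 5, a6 = 3.
Check constraint 1: a3 + a4 = 11; constraint 2: a6 - a5 = -2. The remaining constraints are straightforward to verify.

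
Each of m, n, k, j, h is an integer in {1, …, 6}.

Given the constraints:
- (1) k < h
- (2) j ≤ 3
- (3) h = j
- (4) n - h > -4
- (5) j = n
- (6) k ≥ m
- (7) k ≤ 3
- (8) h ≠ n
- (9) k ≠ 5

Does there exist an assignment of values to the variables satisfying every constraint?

Unsatisfiable

From constraints 3 and 5, h = j = n, so h = n. But constraint 8 says h ≠ n. Contradiction.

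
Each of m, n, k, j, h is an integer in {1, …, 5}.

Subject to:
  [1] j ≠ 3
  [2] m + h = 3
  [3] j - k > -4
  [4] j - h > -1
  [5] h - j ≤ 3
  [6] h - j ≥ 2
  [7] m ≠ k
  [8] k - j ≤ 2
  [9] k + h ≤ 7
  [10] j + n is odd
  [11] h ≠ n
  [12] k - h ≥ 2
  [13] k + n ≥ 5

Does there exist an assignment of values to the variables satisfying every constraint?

Unsatisfiable

Constraints 6, 8, and 12 give k − h ≥ 2, h − j ≥ 2, j − k ≥ -2.
Adding all 3 inequalities: the left sides telescope to 0, and the right sides sum to 2 + 2 + (-2) = 2. So 0 ≥ 2, which is false.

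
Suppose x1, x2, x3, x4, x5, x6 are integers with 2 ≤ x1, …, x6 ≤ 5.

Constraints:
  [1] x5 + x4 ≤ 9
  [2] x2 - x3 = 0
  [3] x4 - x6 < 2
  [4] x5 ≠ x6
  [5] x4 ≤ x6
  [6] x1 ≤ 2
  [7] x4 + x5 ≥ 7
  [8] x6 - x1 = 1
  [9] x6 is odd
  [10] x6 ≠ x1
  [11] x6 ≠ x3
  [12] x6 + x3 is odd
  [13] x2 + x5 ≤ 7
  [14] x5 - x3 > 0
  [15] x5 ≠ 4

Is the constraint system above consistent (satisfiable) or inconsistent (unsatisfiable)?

Satisfiable

One satisfying assignment is x1 = 2, x2 = 2, x3 = 2, x4 = 2, x5 = 5, x6 = 3.
For the less obvious constraints — constraint 1: x5 + x4 = 7; constraint 2: x2 - x3 = 0 — and the others hold by inspection.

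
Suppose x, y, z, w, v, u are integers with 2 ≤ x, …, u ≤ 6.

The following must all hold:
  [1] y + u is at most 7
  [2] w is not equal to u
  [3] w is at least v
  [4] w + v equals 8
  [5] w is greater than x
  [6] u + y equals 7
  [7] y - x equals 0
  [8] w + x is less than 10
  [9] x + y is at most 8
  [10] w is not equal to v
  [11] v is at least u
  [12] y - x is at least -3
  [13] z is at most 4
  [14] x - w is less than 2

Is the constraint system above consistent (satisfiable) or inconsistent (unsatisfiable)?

Satisfiable

Try x = 4, y = 4, z = 2, w = 5, v = 3, u = 3.
Check constraint 1: y + u = 7; constraint 4: w + v = 8. The remaining constraints are straightforward to verify.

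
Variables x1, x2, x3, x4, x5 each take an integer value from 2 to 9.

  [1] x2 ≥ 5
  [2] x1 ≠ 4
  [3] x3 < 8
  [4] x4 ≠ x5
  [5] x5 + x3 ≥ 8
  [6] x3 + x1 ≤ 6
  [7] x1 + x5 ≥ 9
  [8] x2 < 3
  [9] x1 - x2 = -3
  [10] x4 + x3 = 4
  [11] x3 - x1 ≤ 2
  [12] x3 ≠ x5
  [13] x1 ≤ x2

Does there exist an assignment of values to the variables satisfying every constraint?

Unsatisfiable

From constraint 1: x2 ≥ 5. From constraint 8: x2 ≤ 2. But 2 < 5, so no value of x2 works.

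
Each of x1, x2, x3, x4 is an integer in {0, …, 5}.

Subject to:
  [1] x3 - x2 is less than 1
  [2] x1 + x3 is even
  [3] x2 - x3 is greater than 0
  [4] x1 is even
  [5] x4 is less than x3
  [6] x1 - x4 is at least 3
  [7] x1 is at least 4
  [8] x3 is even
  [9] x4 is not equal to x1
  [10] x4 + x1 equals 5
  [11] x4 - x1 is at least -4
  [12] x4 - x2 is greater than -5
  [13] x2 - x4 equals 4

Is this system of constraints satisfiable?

Satisfiable

One satisfying assignment is x1 = 4, x2 = 5, x3 = 4, x4 = 1.
For the less obvious constraints — constraint 1: x3 - x2 = -1; constraint 3: x2 - x3 = 1; constraint 6: x1 - x4 = 3 — and the others hold by inspection.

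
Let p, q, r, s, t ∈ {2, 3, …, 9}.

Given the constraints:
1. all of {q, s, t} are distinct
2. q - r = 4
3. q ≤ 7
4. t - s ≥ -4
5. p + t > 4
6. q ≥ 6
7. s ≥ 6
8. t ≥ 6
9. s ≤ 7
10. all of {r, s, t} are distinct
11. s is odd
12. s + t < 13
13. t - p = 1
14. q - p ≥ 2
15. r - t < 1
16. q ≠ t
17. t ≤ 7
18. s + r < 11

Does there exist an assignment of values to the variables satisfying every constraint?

Unsatisfiable

Constraints 3, 6, 7, 8, 9, and 17 confine each of q, s, t to the 2 values {6, 7}.
Constraint 1 requires all 3 of them to be distinct, but only 2 values are available — impossible by the pigeonhole principle.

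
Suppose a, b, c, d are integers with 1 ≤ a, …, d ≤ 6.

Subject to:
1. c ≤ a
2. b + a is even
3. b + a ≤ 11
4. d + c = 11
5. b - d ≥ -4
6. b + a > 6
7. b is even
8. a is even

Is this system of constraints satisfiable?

Setting (a, b, c, d) = (6, 2, 6, 5) satisfies everything: constraint 3: b + a = 8; constraint 4: d + c = 11, and the others follow.

Satisfiable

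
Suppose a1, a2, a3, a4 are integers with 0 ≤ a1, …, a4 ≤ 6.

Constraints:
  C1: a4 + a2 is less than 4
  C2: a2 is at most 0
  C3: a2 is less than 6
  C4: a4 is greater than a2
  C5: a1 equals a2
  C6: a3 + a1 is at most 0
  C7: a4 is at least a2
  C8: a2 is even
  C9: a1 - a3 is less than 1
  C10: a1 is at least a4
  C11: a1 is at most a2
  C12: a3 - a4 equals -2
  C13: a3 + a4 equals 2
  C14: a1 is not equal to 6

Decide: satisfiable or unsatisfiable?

Constraints 4, 10, and 11 give a1 ≤ a2, a2 < a4, a4 ≤ a1. Chaining: a1 ≤ a2 < a4 ≤ a1, which forces a1 < a1 — impossible.

Unsatisfiable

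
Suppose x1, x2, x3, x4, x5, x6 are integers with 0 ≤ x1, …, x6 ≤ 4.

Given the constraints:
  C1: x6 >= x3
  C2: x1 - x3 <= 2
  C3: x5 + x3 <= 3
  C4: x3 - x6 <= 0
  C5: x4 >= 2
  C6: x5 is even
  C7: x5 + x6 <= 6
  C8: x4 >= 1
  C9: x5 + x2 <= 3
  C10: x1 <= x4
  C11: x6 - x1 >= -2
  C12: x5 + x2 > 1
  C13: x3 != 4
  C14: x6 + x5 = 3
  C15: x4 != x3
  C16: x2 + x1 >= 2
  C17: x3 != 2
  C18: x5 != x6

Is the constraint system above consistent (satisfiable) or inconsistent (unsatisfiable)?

One satisfying assignment is x1 = 2, x2 = 1, x3 = 0, x4 = 3, x5 = 2, x6 = 1.
For the less obvious constraints — constraint 2: x1 - x3 = 2; constraint 3: x5 + x3 = 2 — and the others hold by inspection.

Satisfiable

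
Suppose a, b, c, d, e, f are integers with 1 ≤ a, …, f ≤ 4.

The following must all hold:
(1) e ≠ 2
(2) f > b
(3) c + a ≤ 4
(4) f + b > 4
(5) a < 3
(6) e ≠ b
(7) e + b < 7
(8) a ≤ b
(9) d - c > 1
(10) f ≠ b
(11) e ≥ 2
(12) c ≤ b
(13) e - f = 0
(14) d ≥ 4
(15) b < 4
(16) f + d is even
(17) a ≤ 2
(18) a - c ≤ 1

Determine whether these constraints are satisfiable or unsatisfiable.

Satisfiable

Take a = 1, b = 1, c = 1, d = 4, e = 4, f = 4. Then constraint 3: c + a = 2; constraint 4: f + b = 5; constraint 7: e + b = 5, and every other listed constraint is also met.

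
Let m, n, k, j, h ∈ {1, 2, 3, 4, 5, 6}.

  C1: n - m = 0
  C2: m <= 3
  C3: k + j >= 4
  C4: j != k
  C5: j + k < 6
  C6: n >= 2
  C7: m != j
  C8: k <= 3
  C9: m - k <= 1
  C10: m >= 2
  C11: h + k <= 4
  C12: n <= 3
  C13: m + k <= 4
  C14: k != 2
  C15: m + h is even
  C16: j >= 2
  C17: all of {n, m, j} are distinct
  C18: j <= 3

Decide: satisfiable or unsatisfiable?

Constraints 2, 6, 10, 12, 16, and 18 confine each of n, m, j to the 2 values {2, 3}.
Constraint 17 requires all 3 of them to be distinct, but only 2 values are available — impossible by the pigeonhole principle.

Unsatisfiable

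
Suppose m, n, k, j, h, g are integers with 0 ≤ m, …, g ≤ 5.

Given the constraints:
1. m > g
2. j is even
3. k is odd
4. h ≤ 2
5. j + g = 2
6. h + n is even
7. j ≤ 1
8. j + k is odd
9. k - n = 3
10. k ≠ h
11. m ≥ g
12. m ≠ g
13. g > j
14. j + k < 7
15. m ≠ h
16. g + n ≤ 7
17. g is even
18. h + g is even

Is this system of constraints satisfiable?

Setting (m, n, k, j, h, g) = (3, 2, 5, 0, 2, 2) satisfies everything: constraint 5: j + g = 2; constraint 9: k - n = 3, and the others follow.

Satisfiable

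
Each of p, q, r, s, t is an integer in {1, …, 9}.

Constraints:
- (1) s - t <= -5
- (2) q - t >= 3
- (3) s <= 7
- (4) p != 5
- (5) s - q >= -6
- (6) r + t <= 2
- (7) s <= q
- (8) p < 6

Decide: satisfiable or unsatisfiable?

Constraints 1, 2, and 5 give s − q ≥ -6, q − t ≥ 3, t − s ≥ 5.
Adding all 3 inequalities: the left sides telescope to 0, and the right sides sum to (-6) + 3 + 5 = 2. So 0 ≥ 2, which is false.

Unsatisfiable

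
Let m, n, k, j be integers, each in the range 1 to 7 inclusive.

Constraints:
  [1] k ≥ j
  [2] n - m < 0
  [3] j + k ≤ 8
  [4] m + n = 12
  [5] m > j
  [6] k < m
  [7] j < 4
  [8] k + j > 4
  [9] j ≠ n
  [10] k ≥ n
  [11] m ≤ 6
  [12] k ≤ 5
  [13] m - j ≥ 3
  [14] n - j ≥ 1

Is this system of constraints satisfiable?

From constraint 11: m ≤ 6. From constraints 10 and 12: n ≤ k ≤ 5. Hence m + n ≤ 11. But constraint 4 requires m + n = 12, and 12 > 11. Contradiction.

Unsatisfiable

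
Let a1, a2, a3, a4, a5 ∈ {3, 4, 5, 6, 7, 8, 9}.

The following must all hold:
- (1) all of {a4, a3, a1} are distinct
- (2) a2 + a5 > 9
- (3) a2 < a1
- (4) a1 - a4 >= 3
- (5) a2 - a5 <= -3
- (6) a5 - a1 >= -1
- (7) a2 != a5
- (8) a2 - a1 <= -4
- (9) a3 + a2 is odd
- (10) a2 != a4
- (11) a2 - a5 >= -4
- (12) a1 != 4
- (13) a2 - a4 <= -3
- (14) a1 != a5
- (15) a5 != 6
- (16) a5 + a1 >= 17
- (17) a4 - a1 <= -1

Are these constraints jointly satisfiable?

Unsatisfiable

Constraints 4, 6, 11, and 13 give a2 − a5 ≥ -4, a5 − a1 ≥ -1, a1 − a4 ≥ 3, a4 − a2 ≥ 3.
Adding all 4 inequalities: the left sides telescope to 0, and the right sides sum to (-4) + (-1) + 3 + 3 = 1. So 0 ≥ 1, which is false.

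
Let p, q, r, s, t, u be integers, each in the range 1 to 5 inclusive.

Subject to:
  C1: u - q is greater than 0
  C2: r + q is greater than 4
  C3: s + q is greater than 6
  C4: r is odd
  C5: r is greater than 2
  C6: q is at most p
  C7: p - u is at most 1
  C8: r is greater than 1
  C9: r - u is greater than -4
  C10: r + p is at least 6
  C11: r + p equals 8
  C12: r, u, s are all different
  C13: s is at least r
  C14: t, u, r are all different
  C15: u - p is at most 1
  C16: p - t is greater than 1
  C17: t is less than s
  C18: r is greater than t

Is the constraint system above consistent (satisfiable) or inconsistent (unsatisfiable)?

Setting (p, q, r, s, t, u) = (5, 4, 3, 4, 2, 5) satisfies everything: constraint 1: u - q = 1; constraint 2: r + q = 7; constraint 3: s + q = 8, and the others follow.

Satisfiable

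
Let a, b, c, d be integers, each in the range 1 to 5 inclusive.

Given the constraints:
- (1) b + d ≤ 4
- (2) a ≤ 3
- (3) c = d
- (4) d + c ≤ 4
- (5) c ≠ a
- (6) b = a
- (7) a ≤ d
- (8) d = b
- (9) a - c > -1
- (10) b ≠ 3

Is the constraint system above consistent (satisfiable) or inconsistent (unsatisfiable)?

Unsatisfiable

From constraints 3, 6, and 8, c = d = b = a, so c = a. But constraint 5 says c ≠ a. Contradiction.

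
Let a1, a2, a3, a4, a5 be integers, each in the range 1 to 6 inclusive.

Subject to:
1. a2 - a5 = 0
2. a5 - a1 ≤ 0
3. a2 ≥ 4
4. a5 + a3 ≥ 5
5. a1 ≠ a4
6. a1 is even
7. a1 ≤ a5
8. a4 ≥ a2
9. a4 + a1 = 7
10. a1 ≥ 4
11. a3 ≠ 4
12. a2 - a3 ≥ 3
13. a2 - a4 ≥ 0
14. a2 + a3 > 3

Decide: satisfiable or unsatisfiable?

Unsatisfiable

From constraints 3 and 8: a4 ≥ a2 ≥ 4. From constraint 10: a1 ≥ 4. Hence a4 + a1 ≥ 8. But constraint 9 requires a4 + a1 = 7, and 7 < 8. Contradiction.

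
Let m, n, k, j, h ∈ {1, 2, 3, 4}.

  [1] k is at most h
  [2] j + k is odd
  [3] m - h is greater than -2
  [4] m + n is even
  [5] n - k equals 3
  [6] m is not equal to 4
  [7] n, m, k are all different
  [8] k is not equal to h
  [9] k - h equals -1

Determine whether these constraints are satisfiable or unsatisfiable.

Setting (m, n, k, j, h) = (2, 4, 1, 4, 2) satisfies everything: constraint 3: m - h = 0; constraint 5: n - k = 3, and the others follow.

Satisfiable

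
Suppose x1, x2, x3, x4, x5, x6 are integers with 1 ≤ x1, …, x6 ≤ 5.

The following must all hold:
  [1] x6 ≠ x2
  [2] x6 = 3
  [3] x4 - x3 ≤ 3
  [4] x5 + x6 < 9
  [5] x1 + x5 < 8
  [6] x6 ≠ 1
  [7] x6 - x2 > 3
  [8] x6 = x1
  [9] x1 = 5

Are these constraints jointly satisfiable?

Constraint 2 fixes x6 = 3 and constraint 9 fixes x1 = 5, but constraint 8 requires x6 = x1. Since 3 ≠ 5, contradiction.

Unsatisfiable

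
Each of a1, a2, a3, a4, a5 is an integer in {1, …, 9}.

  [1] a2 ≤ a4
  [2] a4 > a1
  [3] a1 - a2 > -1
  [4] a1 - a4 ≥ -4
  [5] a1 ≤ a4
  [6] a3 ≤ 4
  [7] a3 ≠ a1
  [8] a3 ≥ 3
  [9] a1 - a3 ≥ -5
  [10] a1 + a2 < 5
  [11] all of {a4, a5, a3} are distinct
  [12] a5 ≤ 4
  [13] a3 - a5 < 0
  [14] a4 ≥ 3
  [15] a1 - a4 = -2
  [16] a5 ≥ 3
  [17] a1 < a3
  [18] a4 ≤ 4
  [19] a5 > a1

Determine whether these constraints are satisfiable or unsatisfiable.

Constraints 6, 8, 12, 14, 16, and 18 confine each of a4, a5, a3 to the 2 values {3, 4}.
Constraint 11 requires all 3 of them to be distinct, but only 2 values are available — impossible by the pigeonhole principle.

Unsatisfiable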